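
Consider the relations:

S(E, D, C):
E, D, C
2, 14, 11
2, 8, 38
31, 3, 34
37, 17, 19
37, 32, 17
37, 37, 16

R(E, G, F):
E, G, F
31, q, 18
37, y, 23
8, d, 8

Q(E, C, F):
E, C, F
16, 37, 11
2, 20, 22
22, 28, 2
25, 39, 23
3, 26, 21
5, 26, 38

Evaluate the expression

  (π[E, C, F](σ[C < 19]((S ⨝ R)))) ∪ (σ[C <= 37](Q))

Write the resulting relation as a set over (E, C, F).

{(16, 37, 11), (2, 20, 22), (22, 28, 2), (3, 26, 21), (37, 16, 23), (37, 17, 23), (5, 26, 38)}

Joining S and R on E yields {(31, 3, 34, q, 18), (37, 17, 19, y, 23), (37, 32, 17, y, 23), (37, 37, 16, y, 23)}.
Selection C < 19: {(37, 32, 17, y, 23), (37, 37, 16, y, 23)}
π[E, C, F]: project onto (E, C, F) → {(37, 16, 23), (37, 17, 23)}
Selection C <= 37: {(16, 37, 11), (2, 20, 22), (22, 28, 2), (3, 26, 21), (5, 26, 38)}
Union: {(37, 16, 23), (37, 17, 23)} with {(16, 37, 11), (2, 20, 22), (22, 28, 2), (3, 26, 21), (5, 26, 38)} → {(16, 37, 11), (2, 20, 22), (22, 28, 2), (3, 26, 21), (37, 16, 23), (37, 17, 23), (5, 26, 38)}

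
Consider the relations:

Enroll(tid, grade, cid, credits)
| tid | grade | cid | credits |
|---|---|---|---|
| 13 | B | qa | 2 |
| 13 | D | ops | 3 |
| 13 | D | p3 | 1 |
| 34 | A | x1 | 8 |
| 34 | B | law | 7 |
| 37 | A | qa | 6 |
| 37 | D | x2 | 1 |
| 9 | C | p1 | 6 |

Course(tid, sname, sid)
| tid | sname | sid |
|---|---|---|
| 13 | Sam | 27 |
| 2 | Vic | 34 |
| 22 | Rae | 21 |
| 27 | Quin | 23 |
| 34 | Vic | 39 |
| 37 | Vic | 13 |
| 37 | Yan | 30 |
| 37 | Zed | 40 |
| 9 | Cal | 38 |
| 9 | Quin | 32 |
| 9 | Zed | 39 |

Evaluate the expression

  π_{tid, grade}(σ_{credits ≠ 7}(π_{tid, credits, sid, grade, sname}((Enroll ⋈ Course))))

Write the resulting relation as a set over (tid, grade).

{(13, B), (13, D), (34, A), (37, A), (37, D), (9, C)}

Natural join on tid: {(13, B, qa, 2, Sam, 27), (13, D, ops, 3, Sam, 27), (13, D, p3, 1, Sam, 27), (34, A, x1, 8, Vic, 39), (34, B, law, 7, Vic, 39), (37, A, qa, 6, Vic, 13), (37, A, qa, 6, Yan, 30), (37, A, qa, 6, Zed, 40), (37, D, x2, 1, Vic, 13), (37, D, x2, 1, Yan, 30), (37, D, x2, 1, Zed, 40), (9, C, p1, 6, Cal, 38), (9, C, p1, 6, Quin, 32), (9, C, p1, 6, Zed, 39)}
Projecting to tid, credits, sid, grade, sname: {(13, 1, 27, D, Sam), (13, 2, 27, B, Sam), (13, 3, 27, D, Sam), (34, 7, 39, B, Vic), (34, 8, 39, A, Vic), (37, 1, 13, D, Vic), (37, 1, 30, D, Yan), (37, 1, 40, D, Zed), (37, 6, 13, A, Vic), (37, 6, 30, A, Yan), (37, 6, 40, A, Zed), (9, 6, 32, C, Quin), (9, 6, 38, C, Cal), (9, 6, 39, C, Zed)}
Selection credits ≠ 7: {(13, 1, 27, D, Sam), (13, 2, 27, B, Sam), (13, 3, 27, D, Sam), (34, 8, 39, A, Vic), (37, 1, 13, D, Vic), (37, 1, 30, D, Yan), (37, 1, 40, D, Zed), (37, 6, 13, A, Vic), (37, 6, 30, A, Yan), (37, 6, 40, A, Zed), (9, 6, 32, C, Quin), (9, 6, 38, C, Cal), (9, 6, 39, C, Zed)}
Projecting to tid, grade (7 duplicate(s) eliminated): {(13, B), (13, D), (34, A), (37, A), (37, D), (9, C)}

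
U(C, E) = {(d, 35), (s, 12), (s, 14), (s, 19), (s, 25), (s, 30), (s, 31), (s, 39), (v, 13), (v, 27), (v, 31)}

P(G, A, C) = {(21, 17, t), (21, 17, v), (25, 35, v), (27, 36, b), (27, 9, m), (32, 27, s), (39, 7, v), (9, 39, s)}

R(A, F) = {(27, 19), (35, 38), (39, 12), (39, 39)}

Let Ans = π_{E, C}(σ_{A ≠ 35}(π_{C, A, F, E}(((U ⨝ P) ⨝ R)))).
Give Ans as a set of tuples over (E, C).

{(12, s), (14, s), (19, s), (25, s), (30, s), (31, s), (39, s)}

Natural join on C: {(s, 12, 32, 27), (s, 12, 9, 39), (s, 14, 32, 27), (s, 14, 9, 39), (s, 19, 32, 27), (s, 19, 9, 39), (s, 25, 32, 27), (s, 25, 9, 39), (s, 30, 32, 27), (s, 30, 9, 39), (s, 31, 32, 27), (s, 31, 9, 39), (s, 39, 32, 27), (s, 39, 9, 39), (v, 13, 21, 17), (v, 13, 25, 35), (v, 13, 39, 7), (v, 27, 21, 17), (v, 27, 25, 35), (v, 27, 39, 7), (v, 31, 21, 17), (v, 31, 25, 35), (v, 31, 39, 7)}
Natural join on A: {(s, 12, 32, 27, 19), (s, 12, 9, 39, 12), (s, 12, 9, 39, 39), (s, 14, 32, 27, 19), (s, 14, 9, 39, 12), (s, 14, 9, 39, 39), (s, 19, 32, 27, 19), (s, 19, 9, 39, 12), (s, 19, 9, 39, 39), (s, 25, 32, 27, 19), (s, 25, 9, 39, 12), (s, 25, 9, 39, 39), (s, 30, 32, 27, 19), (s, 30, 9, 39, 12), (s, 30, 9, 39, 39), (s, 31, 32, 27, 19), (s, 31, 9, 39, 12), (s, 31, 9, 39, 39), (s, 39, 32, 27, 19), (s, 39, 9, 39, 12), (s, 39, 9, 39, 39), (v, 13, 25, 35, 38), (v, 27, 25, 35, 38), (v, 31, 25, 35, 38)}
Projecting to C, A, F, E: {(s, 27, 19, 12), (s, 27, 19, 14), (s, 27, 19, 19), (s, 27, 19, 25), (s, 27, 19, 30), (s, 27, 19, 31), (s, 27, 19, 39), (s, 39, 12, 12), (s, 39, 12, 14), (s, 39, 12, 19), (s, 39, 12, 25), (s, 39, 12, 30), (s, 39, 12, 31), (s, 39, 12, 39), (s, 39, 39, 12), (s, 39, 39, 14), (s, 39, 39, 19), (s, 39, 39, 25), (s, 39, 39, 30), (s, 39, 39, 31), (s, 39, 39, 39), (v, 35, 38, 13), (v, 35, 38, 27), (v, 35, 38, 31)}
Selection A ≠ 35: {(s, 27, 19, 12), (s, 27, 19, 14), (s, 27, 19, 19), (s, 27, 19, 25), (s, 27, 19, 30), (s, 27, 19, 31), (s, 27, 19, 39), (s, 39, 12, 12), (s, 39, 12, 14), (s, 39, 12, 19), (s, 39, 12, 25), (s, 39, 12, 30), (s, 39, 12, 31), (s, 39, 12, 39), (s, 39, 39, 12), (s, 39, 39, 14), (s, 39, 39, 19), (s, 39, 39, 25), (s, 39, 39, 30), (s, 39, 39, 31), (s, 39, 39, 39)}
Projecting to E, C (14 duplicate(s) eliminated): {(12, s), (14, s), (19, s), (25, s), (30, s), (31, s), (39, s)}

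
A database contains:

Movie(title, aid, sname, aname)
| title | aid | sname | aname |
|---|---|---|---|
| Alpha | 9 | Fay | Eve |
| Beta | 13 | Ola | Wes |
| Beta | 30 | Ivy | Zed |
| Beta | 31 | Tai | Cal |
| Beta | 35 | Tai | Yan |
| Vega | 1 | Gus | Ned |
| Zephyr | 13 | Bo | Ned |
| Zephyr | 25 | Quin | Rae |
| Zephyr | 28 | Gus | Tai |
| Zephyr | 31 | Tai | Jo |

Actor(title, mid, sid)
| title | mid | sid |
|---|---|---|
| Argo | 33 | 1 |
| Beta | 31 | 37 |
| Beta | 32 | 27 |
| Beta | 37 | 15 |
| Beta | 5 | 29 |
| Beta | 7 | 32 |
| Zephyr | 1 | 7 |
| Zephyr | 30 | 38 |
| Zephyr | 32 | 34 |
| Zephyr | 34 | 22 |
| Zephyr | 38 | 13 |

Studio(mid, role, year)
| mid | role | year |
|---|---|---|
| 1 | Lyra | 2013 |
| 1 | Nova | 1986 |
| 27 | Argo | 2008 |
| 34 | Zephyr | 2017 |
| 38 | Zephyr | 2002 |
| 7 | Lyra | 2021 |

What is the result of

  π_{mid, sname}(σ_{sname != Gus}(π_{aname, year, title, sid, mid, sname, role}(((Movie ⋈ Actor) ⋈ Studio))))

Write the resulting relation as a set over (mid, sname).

{(1, Bo), (1, Quin), (1, Tai), (34, Bo), (34, Quin), (34, Tai), (38, Bo), (38, Quin), (38, Tai), (7, Ivy), (7, Ola), (7, Tai)}

Joining Movie and Actor on title yields {(Beta, 13, Ola, Wes, 31, 37), (Beta, 13, Ola, Wes, 32, 27), (Beta, 13, Ola, Wes, 37, 15), (Beta, 13, Ola, Wes, 5, 29), (Beta, 13, Ola, Wes, 7, 32), (Beta, 30, Ivy, Zed, 31, 37), (Beta, 30, Ivy, Zed, 32, 27), (Beta, 30, Ivy, Zed, 37, 15), (Beta, 30, Ivy, Zed, 5, 29), (Beta, 30, Ivy, Zed, 7, 32), (Beta, 31, Tai, Cal, 31, 37), (Beta, 31, Tai, Cal, 32, 27), (Beta, 31, Tai, Cal, 37, 15), (Beta, 31, Tai, Cal, 5, 29), (Beta, 31, Tai, Cal, 7, 32), (Beta, 35, Tai, Yan, 31, 37), (Beta, 35, Tai, Yan, 32, 27), (Beta, 35, Tai, Yan, 37, 15), (Beta, 35, Tai, Yan, 5, 29), (Beta, 35, Tai, Yan, 7, 32), (Zephyr, 13, Bo, Ned, 1, 7), (Zephyr, 13, Bo, Ned, 30, 38), (Zephyr, 13, Bo, Ned, 32, 34), (Zephyr, 13, Bo, Ned, 34, 22), (Zephyr, 13, Bo, Ned, 38, 13), (Zephyr, 25, Quin, Rae, 1, 7), (Zephyr, 25, Quin, Rae, 30, 38), (Zephyr, 25, Quin, Rae, 32, 34), (Zephyr, 25, Quin, Rae, 34, 22), (Zephyr, 25, Quin, Rae, 38, 13), (Zephyr, 28, Gus, Tai, 1, 7), (Zephyr, 28, Gus, Tai, 30, 38), (Zephyr, 28, Gus, Tai, 32, 34), (Zephyr, 28, Gus, Tai, 34, 22), (Zephyr, 28, Gus, Tai, 38, 13), (Zephyr, 31, Tai, Jo, 1, 7), (Zephyr, 31, Tai, Jo, 30, 38), (Zephyr, 31, Tai, Jo, 32, 34), (Zephyr, 31, Tai, Jo, 34, 22), (Zephyr, 31, Tai, Jo, 38, 13)}.
Joining (Movie ⋈ Actor) and Studio on mid yields {(Beta, 13, Ola, Wes, 7, 32, Lyra, 2021), (Beta, 30, Ivy, Zed, 7, 32, Lyra, 2021), (Beta, 31, Tai, Cal, 7, 32, Lyra, 2021), (Beta, 35, Tai, Yan, 7, 32, Lyra, 2021), (Zephyr, 13, Bo, Ned, 1, 7, Lyra, 2013), (Zephyr, 13, Bo, Ned, 1, 7, Nova, 1986), (Zephyr, 13, Bo, Ned, 34, 22, Zephyr, 2017), (Zephyr, 13, Bo, Ned, 38, 13, Zephyr, 2002), (Zephyr, 25, Quin, Rae, 1, 7, Lyra, 2013), (Zephyr, 25, Quin, Rae, 1, 7, Nova, 1986), (Zephyr, 25, Quin, Rae, 34, 22, Zephyr, 2017), (Zephyr, 25, Quin, Rae, 38, 13, Zephyr, 2002), (Zephyr, 28, Gus, Tai, 1, 7, Lyra, 2013), (Zephyr, 28, Gus, Tai, 1, 7, Nova, 1986), (Zephyr, 28, Gus, Tai, 34, 22, Zephyr, 2017), (Zephyr, 28, Gus, Tai, 38, 13, Zephyr, 2002), (Zephyr, 31, Tai, Jo, 1, 7, Lyra, 2013), (Zephyr, 31, Tai, Jo, 1, 7, Nova, 1986), (Zephyr, 31, Tai, Jo, 34, 22, Zephyr, 2017), (Zephyr, 31, Tai, Jo, 38, 13, Zephyr, 2002)}.
Keep only column(s) aname, year, title, sid, mid, sname, role: {(Cal, 2021, Beta, 32, 7, Tai, Lyra), (Jo, 1986, Zephyr, 7, 1, Tai, Nova), (Jo, 2002, Zephyr, 13, 38, Tai, Zephyr), (Jo, 2013, Zephyr, 7, 1, Tai, Lyra), (Jo, 2017, Zephyr, 22, 34, Tai, Zephyr), (Ned, 1986, Zephyr, 7, 1, Bo, Nova), (Ned, 2002, Zephyr, 13, 38, Bo, Zephyr), (Ned, 2013, Zephyr, 7, 1, Bo, Lyra), (Ned, 2017, Zephyr, 22, 34, Bo, Zephyr), (Rae, 1986, Zephyr, 7, 1, Quin, Nova), (Rae, 2002, Zephyr, 13, 38, Quin, Zephyr), (Rae, 2013, Zephyr, 7, 1, Quin, Lyra), (Rae, 2017, Zephyr, 22, 34, Quin, Zephyr), (Tai, 1986, Zephyr, 7, 1, Gus, Nova), (Tai, 2002, Zephyr, 13, 38, Gus, Zephyr), (Tai, 2013, Zephyr, 7, 1, Gus, Lyra), (Tai, 2017, Zephyr, 22, 34, Gus, Zephyr), (Wes, 2021, Beta, 32, 7, Ola, Lyra), (Yan, 2021, Beta, 32, 7, Tai, Lyra), (Zed, 2021, Beta, 32, 7, Ivy, Lyra)}
Filtering on sname != Gus leaves {(Cal, 2021, Beta, 32, 7, Tai, Lyra), (Jo, 1986, Zephyr, 7, 1, Tai, Nova), (Jo, 2002, Zephyr, 13, 38, Tai, Zephyr), (Jo, 2013, Zephyr, 7, 1, Tai, Lyra), (Jo, 2017, Zephyr, 22, 34, Tai, Zephyr), (Ned, 1986, Zephyr, 7, 1, Bo, Nova), (Ned, 2002, Zephyr, 13, 38, Bo, Zephyr), (Ned, 2013, Zephyr, 7, 1, Bo, Lyra), (Ned, 2017, Zephyr, 22, 34, Bo, Zephyr), (Rae, 1986, Zephyr, 7, 1, Quin, Nova), (Rae, 2002, Zephyr, 13, 38, Quin, Zephyr), (Rae, 2013, Zephyr, 7, 1, Quin, Lyra), (Rae, 2017, Zephyr, 22, 34, Quin, Zephyr), (Wes, 2021, Beta, 32, 7, Ola, Lyra), (Yan, 2021, Beta, 32, 7, Tai, Lyra), (Zed, 2021, Beta, 32, 7, Ivy, Lyra)}.
Keep only column(s) mid, sname (4 duplicate(s) eliminated): {(1, Bo), (1, Quin), (1, Tai), (34, Bo), (34, Quin), (34, Tai), (38, Bo), (38, Quin), (38, Tai), (7, Ivy), (7, Ola), (7, Tai)}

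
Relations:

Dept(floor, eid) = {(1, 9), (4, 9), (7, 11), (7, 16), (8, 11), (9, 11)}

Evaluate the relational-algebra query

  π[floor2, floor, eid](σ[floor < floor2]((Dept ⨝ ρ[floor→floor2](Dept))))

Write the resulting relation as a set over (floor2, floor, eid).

ρ[floor→floor2]: schema becomes (floor2, eid); tuples unchanged.
Joining Dept and ρ[floor→floor2](Dept) on eid yields {(1, 9, 1), (1, 9, 4), (4, 9, 1), (4, 9, 4), (7, 11, 7), (7, 11, 8), (7, 11, 9), (7, 16, 7), (8, 11, 7), (8, 11, 8), (8, 11, 9), (9, 11, 7), (9, 11, 8), (9, 11, 9)}.
σ[floor < floor2]: keep tuples satisfying floor < floor2 → {(1, 9, 4), (7, 11, 8), (7, 11, 9), (8, 11, 9)}
Projecting to floor2, floor, eid: {(4, 1, 9), (8, 7, 11), (9, 7, 11), (9, 8, 11)}

{(4, 1, 9), (8, 7, 11), (9, 7, 11), (9, 8, 11)}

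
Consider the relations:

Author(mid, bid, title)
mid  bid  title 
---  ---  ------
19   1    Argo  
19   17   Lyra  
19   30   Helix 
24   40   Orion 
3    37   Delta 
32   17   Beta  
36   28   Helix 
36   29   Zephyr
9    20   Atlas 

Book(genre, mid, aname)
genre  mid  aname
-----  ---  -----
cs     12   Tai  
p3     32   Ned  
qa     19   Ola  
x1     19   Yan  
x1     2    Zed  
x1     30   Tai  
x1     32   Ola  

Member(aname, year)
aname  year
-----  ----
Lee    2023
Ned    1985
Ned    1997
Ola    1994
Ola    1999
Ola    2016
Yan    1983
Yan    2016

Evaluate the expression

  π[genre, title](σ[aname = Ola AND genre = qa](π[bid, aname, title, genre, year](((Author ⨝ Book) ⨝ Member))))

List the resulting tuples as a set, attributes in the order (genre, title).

Joining Author and Book on mid yields {(19, 1, Argo, qa, Ola), (19, 1, Argo, x1, Yan), (19, 17, Lyra, qa, Ola), (19, 17, Lyra, x1, Yan), (19, 30, Helix, qa, Ola), (19, 30, Helix, x1, Yan), (32, 17, Beta, p3, Ned), (32, 17, Beta, x1, Ola)}.
Joining (Author ⨝ Book) and Member on aname yields {(19, 1, Argo, qa, Ola, 1994), (19, 1, Argo, qa, Ola, 1999), (19, 1, Argo, qa, Ola, 2016), (19, 1, Argo, x1, Yan, 1983), (19, 1, Argo, x1, Yan, 2016), (19, 17, Lyra, qa, Ola, 1994), (19, 17, Lyra, qa, Ola, 1999), (19, 17, Lyra, qa, Ola, 2016), (19, 17, Lyra, x1, Yan, 1983), (19, 17, Lyra, x1, Yan, 2016), (19, 30, Helix, qa, Ola, 1994), (19, 30, Helix, qa, Ola, 1999), (19, 30, Helix, qa, Ola, 2016), (19, 30, Helix, x1, Yan, 1983), (19, 30, Helix, x1, Yan, 2016), (32, 17, Beta, p3, Ned, 1985), (32, 17, Beta, p3, Ned, 1997), (32, 17, Beta, x1, Ola, 1994), (32, 17, Beta, x1, Ola, 1999), (32, 17, Beta, x1, Ola, 2016)}.
π[bid, aname, title, genre, year]: project onto (bid, aname, title, genre, year) → {(1, Ola, Argo, qa, 1994), (1, Ola, Argo, qa, 1999), (1, Ola, Argo, qa, 2016), (1, Yan, Argo, x1, 1983), (1, Yan, Argo, x1, 2016), (17, Ned, Beta, p3, 1985), (17, Ned, Beta, p3, 1997), (17, Ola, Beta, x1, 1994), (17, Ola, Beta, x1, 1999), (17, Ola, Beta, x1, 2016), (17, Ola, Lyra, qa, 1994), (17, Ola, Lyra, qa, 1999), (17, Ola, Lyra, qa, 2016), (17, Yan, Lyra, x1, 1983), (17, Yan, Lyra, x1, 2016), (30, Ola, Helix, qa, 1994), (30, Ola, Helix, qa, 1999), (30, Ola, Helix, qa, 2016), (30, Yan, Helix, x1, 1983), (30, Yan, Helix, x1, 2016)}
σ[aname = Ola AND genre = qa]: keep tuples satisfying aname = Ola AND genre = qa → {(1, Ola, Argo, qa, 1994), (1, Ola, Argo, qa, 1999), (1, Ola, Argo, qa, 2016), (17, Ola, Lyra, qa, 1994), (17, Ola, Lyra, qa, 1999), (17, Ola, Lyra, qa, 2016), (30, Ola, Helix, qa, 1994), (30, Ola, Helix, qa, 1999), (30, Ola, Helix, qa, 2016)}
π[genre, title]: project onto (genre, title) (6 duplicate(s) eliminated) → {(qa, Argo), (qa, Helix), (qa, Lyra)}

{(qa, Argo), (qa, Helix), (qa, Lyra)}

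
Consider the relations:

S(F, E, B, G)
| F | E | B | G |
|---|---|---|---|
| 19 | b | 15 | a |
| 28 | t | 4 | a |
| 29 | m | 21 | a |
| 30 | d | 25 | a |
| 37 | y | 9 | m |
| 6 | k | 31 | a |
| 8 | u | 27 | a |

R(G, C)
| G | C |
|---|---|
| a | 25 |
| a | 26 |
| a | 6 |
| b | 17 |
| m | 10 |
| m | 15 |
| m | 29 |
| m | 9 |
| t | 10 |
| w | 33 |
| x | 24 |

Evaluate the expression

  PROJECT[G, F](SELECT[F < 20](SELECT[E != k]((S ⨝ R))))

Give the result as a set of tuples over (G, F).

{(a, 19), (a, 8)}

S ⋈ R (natural join on G): {(19, b, 15, a, 25), (19, b, 15, a, 26), (19, b, 15, a, 6), (28, t, 4, a, 25), (28, t, 4, a, 26), (28, t, 4, a, 6), (29, m, 21, a, 25), (29, m, 21, a, 26), (29, m, 21, a, 6), (30, d, 25, a, 25), (30, d, 25, a, 26), (30, d, 25, a, 6), (37, y, 9, m, 10), (37, y, 9, m, 15), (37, y, 9, m, 29), (37, y, 9, m, 9), (6, k, 31, a, 25), (6, k, 31, a, 26), (6, k, 31, a, 6), (8, u, 27, a, 25), (8, u, 27, a, 26), (8, u, 27, a, 6)}
Selection E != k: {(19, b, 15, a, 25), (19, b, 15, a, 26), (19, b, 15, a, 6), (28, t, 4, a, 25), (28, t, 4, a, 26), (28, t, 4, a, 6), (29, m, 21, a, 25), (29, m, 21, a, 26), (29, m, 21, a, 6), (30, d, 25, a, 25), (30, d, 25, a, 26), (30, d, 25, a, 6), (37, y, 9, m, 10), (37, y, 9, m, 15), (37, y, 9, m, 29), (37, y, 9, m, 9), (8, u, 27, a, 25), (8, u, 27, a, 26), (8, u, 27, a, 6)}
Selection F < 20: {(19, b, 15, a, 25), (19, b, 15, a, 26), (19, b, 15, a, 6), (8, u, 27, a, 25), (8, u, 27, a, 26), (8, u, 27, a, 6)}
π_{G, F} gives {(a, 19), (a, 8)} (4 duplicate(s) eliminated).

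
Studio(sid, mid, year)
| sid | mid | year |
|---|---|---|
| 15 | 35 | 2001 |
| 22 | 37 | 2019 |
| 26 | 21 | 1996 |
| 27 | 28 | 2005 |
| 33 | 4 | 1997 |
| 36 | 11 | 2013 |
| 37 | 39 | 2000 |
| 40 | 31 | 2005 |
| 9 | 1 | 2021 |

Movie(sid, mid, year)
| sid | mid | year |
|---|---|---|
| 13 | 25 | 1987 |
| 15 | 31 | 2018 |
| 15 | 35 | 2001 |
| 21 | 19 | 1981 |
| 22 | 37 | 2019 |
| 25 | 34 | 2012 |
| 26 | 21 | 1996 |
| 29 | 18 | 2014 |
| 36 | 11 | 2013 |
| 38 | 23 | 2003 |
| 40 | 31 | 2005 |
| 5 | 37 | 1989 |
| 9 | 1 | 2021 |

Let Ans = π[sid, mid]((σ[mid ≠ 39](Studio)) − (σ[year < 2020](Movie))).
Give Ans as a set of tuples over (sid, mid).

Filtering on mid ≠ 39 leaves {(15, 35, 2001), (22, 37, 2019), (26, 21, 1996), (27, 28, 2005), (33, 4, 1997), (36, 11, 2013), (40, 31, 2005), (9, 1, 2021)}.
Filtering on year < 2020 leaves {(13, 25, 1987), (15, 31, 2018), (15, 35, 2001), (21, 19, 1981), (22, 37, 2019), (25, 34, 2012), (26, 21, 1996), (29, 18, 2014), (36, 11, 2013), (38, 23, 2003), (40, 31, 2005), (5, 37, 1989)}.
Difference: {(15, 35, 2001), (22, 37, 2019), (26, 21, 1996), (27, 28, 2005), (33, 4, 1997), (36, 11, 2013), (40, 31, 2005), (9, 1, 2021)} with {(13, 25, 1987), (15, 31, 2018), (15, 35, 2001), (21, 19, 1981), (22, 37, 2019), (25, 34, 2012), (26, 21, 1996), (29, 18, 2014), (36, 11, 2013), (38, 23, 2003), (40, 31, 2005), (5, 37, 1989)} → {(27, 28, 2005), (33, 4, 1997), (9, 1, 2021)}
Projecting to sid, mid: {(27, 28), (33, 4), (9, 1)}

{(27, 28), (33, 4), (9, 1)}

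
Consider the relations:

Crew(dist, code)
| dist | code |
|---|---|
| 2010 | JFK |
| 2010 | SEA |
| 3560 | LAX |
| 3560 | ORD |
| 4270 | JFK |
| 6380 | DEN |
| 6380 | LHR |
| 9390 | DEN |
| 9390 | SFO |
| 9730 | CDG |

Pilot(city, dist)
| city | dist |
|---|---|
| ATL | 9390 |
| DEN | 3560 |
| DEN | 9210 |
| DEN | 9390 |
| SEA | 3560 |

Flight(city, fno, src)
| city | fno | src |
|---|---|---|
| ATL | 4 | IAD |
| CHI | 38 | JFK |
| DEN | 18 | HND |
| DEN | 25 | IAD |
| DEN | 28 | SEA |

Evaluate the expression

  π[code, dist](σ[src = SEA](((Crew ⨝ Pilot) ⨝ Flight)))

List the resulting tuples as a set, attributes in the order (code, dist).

Natural join on dist: {(3560, LAX, DEN), (3560, LAX, SEA), (3560, ORD, DEN), (3560, ORD, SEA), (9390, DEN, ATL), (9390, DEN, DEN), (9390, SFO, ATL), (9390, SFO, DEN)}
Natural join on city: {(3560, LAX, DEN, 18, HND), (3560, LAX, DEN, 25, IAD), (3560, LAX, DEN, 28, SEA), (3560, ORD, DEN, 18, HND), (3560, ORD, DEN, 25, IAD), (3560, ORD, DEN, 28, SEA), (9390, DEN, ATL, 4, IAD), (9390, DEN, DEN, 18, HND), (9390, DEN, DEN, 25, IAD), (9390, DEN, DEN, 28, SEA), (9390, SFO, ATL, 4, IAD), (9390, SFO, DEN, 18, HND), (9390, SFO, DEN, 25, IAD), (9390, SFO, DEN, 28, SEA)}
Filtering on src = SEA leaves {(3560, LAX, DEN, 28, SEA), (3560, ORD, DEN, 28, SEA), (9390, DEN, DEN, 28, SEA), (9390, SFO, DEN, 28, SEA)}.
π[code, dist]: project onto (code, dist) → {(DEN, 9390), (LAX, 3560), (ORD, 3560), (SFO, 9390)}

{(DEN, 9390), (LAX, 3560), (ORD, 3560), (SFO, 9390)}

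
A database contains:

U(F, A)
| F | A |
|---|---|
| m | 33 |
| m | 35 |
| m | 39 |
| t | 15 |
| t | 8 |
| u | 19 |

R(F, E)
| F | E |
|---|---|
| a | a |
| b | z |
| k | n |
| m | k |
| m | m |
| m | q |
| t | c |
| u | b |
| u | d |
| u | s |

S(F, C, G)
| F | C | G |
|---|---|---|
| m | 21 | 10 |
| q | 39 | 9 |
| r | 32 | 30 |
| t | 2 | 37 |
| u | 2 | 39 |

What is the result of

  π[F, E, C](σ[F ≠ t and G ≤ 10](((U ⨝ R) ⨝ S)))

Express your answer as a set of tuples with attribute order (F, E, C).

{(m, k, 21), (m, m, 21), (m, q, 21)}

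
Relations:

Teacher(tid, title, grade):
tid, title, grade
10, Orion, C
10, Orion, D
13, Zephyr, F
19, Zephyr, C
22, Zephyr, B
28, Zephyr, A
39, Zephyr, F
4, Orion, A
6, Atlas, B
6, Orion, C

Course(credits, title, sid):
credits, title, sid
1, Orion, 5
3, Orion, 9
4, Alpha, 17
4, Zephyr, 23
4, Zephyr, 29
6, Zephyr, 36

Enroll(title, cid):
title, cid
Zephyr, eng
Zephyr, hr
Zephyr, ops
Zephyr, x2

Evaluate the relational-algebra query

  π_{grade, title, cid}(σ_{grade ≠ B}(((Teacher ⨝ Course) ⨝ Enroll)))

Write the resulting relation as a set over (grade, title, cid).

{(A, Zephyr, eng), (A, Zephyr, hr), (A, Zephyr, ops), (A, Zephyr, x2), (C, Zephyr, eng), (C, Zephyr, hr), (C, Zephyr, ops), (C, Zephyr, x2), (F, Zephyr, eng), (F, Zephyr, hr), (F, Zephyr, ops), (F, Zephyr, x2)}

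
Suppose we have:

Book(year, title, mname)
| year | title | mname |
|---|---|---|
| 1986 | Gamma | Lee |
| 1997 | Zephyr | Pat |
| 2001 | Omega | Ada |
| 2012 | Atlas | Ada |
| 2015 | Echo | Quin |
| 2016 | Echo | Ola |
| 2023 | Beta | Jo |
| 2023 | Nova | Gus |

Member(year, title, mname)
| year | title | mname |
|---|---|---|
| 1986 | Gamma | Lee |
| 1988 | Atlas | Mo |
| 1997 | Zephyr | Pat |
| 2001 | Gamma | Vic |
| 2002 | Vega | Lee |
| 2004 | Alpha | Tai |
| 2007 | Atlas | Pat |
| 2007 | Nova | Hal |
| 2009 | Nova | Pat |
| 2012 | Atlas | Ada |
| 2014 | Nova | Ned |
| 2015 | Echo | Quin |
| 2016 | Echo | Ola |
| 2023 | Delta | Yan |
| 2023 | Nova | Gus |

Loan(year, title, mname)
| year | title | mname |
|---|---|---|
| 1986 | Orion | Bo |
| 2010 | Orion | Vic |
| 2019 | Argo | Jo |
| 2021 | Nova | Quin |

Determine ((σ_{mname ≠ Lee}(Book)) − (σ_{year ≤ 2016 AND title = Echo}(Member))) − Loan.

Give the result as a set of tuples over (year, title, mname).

Apply σ_{mname ≠ Lee}; surviving tuples: {(1997, Zephyr, Pat), (2001, Omega, Ada), (2012, Atlas, Ada), (2015, Echo, Quin), (2016, Echo, Ola), (2023, Beta, Jo), (2023, Nova, Gus)}
Apply σ_{year ≤ 2016 AND title = Echo}; surviving tuples: {(2015, Echo, Quin), (2016, Echo, Ola)}
Difference: {(1997, Zephyr, Pat), (2001, Omega, Ada), (2012, Atlas, Ada), (2015, Echo, Quin), (2016, Echo, Ola), (2023, Beta, Jo), (2023, Nova, Gus)} with {(2015, Echo, Quin), (2016, Echo, Ola)} → {(1997, Zephyr, Pat), (2001, Omega, Ada), (2012, Atlas, Ada), (2023, Beta, Jo), (2023, Nova, Gus)}
Difference: {(1997, Zephyr, Pat), (2001, Omega, Ada), (2012, Atlas, Ada), (2023, Beta, Jo), (2023, Nova, Gus)} with {(1986, Orion, Bo), (2010, Orion, Vic), (2019, Argo, Jo), (2021, Nova, Quin)} → {(1997, Zephyr, Pat), (2001, Omega, Ada), (2012, Atlas, Ada), (2023, Beta, Jo), (2023, Nova, Gus)}

{(1997, Zephyr, Pat), (2001, Omega, Ada), (2012, Atlas, Ada), (2023, Beta, Jo), (2023, Nova, Gus)}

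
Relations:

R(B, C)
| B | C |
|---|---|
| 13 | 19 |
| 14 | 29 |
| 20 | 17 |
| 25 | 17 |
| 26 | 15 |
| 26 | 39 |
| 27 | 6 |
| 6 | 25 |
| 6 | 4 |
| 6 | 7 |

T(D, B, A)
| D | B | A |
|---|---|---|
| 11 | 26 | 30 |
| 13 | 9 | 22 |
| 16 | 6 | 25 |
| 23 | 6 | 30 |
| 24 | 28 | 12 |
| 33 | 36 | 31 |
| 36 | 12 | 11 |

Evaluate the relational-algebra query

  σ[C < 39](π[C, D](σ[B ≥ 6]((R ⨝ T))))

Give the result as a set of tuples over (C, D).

Natural join on B: {(26, 15, 11, 30), (26, 39, 11, 30), (6, 25, 16, 25), (6, 25, 23, 30), (6, 4, 16, 25), (6, 4, 23, 30), (6, 7, 16, 25), (6, 7, 23, 30)}
Apply σ_{B ≥ 6}; surviving tuples: {(26, 15, 11, 30), (26, 39, 11, 30), (6, 25, 16, 25), (6, 25, 23, 30), (6, 4, 16, 25), (6, 4, 23, 30), (6, 7, 16, 25), (6, 7, 23, 30)}
π_{C, D} gives {(15, 11), (25, 16), (25, 23), (39, 11), (4, 16), (4, 23), (7, 16), (7, 23)}.
Apply σ_{C < 39}; surviving tuples: {(15, 11), (25, 16), (25, 23), (4, 16), (4, 23), (7, 16), (7, 23)}

{(15, 11), (25, 16), (25, 23), (4, 16), (4, 23), (7, 16), (7, 23)}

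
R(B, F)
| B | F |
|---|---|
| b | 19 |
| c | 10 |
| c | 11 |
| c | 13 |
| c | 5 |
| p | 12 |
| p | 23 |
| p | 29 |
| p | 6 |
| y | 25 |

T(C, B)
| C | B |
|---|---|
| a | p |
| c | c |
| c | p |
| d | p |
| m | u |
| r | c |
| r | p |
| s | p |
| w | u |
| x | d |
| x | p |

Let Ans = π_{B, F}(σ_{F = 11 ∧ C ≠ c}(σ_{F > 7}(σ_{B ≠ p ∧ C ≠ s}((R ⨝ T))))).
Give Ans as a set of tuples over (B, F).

{(c, 11)}

Joining R and T on B yields {(c, 10, c), (c, 10, r), (c, 11, c), (c, 11, r), (c, 13, c), (c, 13, r), (c, 5, c), (c, 5, r), (p, 12, a), (p, 12, c), (p, 12, d), (p, 12, r), (p, 12, s), (p, 12, x), (p, 23, a), (p, 23, c), (p, 23, d), (p, 23, r), (p, 23, s), (p, 23, x), (p, 29, a), (p, 29, c), (p, 29, d), (p, 29, r), (p, 29, s), (p, 29, x), (p, 6, a), (p, 6, c), (p, 6, d), (p, 6, r), (p, 6, s), (p, 6, x)}.
Apply σ_{B ≠ p ∧ C ≠ s}; surviving tuples: {(c, 10, c), (c, 10, r), (c, 11, c), (c, 11, r), (c, 13, c), (c, 13, r), (c, 5, c), (c, 5, r)}
Apply σ_{F > 7}; surviving tuples: {(c, 10, c), (c, 10, r), (c, 11, c), (c, 11, r), (c, 13, c), (c, 13, r)}
Apply σ_{F = 11 ∧ C ≠ c}; surviving tuples: {(c, 11, r)}
Projecting to B, F: {(c, 11)}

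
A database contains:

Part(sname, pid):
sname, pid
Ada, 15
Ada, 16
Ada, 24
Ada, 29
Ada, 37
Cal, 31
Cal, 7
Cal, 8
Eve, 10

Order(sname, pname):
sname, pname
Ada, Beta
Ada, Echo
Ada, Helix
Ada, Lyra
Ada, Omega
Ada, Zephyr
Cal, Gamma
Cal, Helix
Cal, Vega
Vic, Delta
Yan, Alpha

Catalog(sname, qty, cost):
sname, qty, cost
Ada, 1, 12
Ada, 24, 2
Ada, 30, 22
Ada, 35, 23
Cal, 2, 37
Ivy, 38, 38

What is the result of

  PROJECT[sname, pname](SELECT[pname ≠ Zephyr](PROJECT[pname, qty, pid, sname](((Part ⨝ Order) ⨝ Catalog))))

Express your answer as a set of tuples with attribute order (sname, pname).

{(Ada, Beta), (Ada, Echo), (Ada, Helix), (Ada, Lyra), (Ada, Omega), (Cal, Gamma), (Cal, Helix), (Cal, Vega)}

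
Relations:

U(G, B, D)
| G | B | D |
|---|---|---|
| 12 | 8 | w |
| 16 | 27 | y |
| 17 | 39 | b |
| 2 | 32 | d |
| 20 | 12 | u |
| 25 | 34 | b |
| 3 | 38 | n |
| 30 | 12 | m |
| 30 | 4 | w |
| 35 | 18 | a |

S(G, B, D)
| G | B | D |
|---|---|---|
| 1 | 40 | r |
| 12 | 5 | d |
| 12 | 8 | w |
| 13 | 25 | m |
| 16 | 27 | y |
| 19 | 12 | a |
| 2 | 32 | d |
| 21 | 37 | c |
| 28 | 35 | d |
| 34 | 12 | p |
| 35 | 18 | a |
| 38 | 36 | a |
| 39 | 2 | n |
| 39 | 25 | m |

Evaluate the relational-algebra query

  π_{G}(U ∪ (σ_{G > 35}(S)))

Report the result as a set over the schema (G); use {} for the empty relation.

σ[G > 35]: keep tuples satisfying G > 35 → {(38, 36, a), (39, 2, n), (39, 25, m)}
Set union of the two operands is {(12, 8, w), (16, 27, y), (17, 39, b), (2, 32, d), (20, 12, u), (25, 34, b), (3, 38, n), (30, 12, m), (30, 4, w), (35, 18, a), (38, 36, a), (39, 2, n), (39, 25, m)}.
π_{G} gives {12, 16, 17, 2, 20, 25, 3, 30, 35, 38, 39} (2 duplicate(s) eliminated).

{12, 16, 17, 2, 20, 25, 3, 30, 35, 38, 39}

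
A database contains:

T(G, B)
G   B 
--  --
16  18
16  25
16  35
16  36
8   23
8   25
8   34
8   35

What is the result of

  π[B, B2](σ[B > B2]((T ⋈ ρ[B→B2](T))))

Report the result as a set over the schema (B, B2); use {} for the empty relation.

ρ[B→B2]: schema becomes (G, B2); tuples unchanged.
Joining T and ρ[B→B2](T) on G yields {(16, 18, 18), (16, 18, 25), (16, 18, 35), (16, 18, 36), (16, 25, 18), (16, 25, 25), (16, 25, 35), (16, 25, 36), (16, 35, 18), (16, 35, 25), (16, 35, 35), (16, 35, 36), (16, 36, 18), (16, 36, 25), (16, 36, 35), (16, 36, 36), (8, 23, 23), (8, 23, 25), (8, 23, 34), (8, 23, 35), (8, 25, 23), (8, 25, 25), (8, 25, 34), (8, 25, 35), (8, 34, 23), (8, 34, 25), (8, 34, 34), (8, 34, 35), (8, 35, 23), (8, 35, 25), (8, 35, 34), (8, 35, 35)}.
Apply σ_{B > B2}; surviving tuples: {(16, 25, 18), (16, 35, 18), (16, 35, 25), (16, 36, 18), (16, 36, 25), (16, 36, 35), (8, 25, 23), (8, 34, 23), (8, 34, 25), (8, 35, 23), (8, 35, 25), (8, 35, 34)}
π_{B, B2} gives {(25, 18), (25, 23), (34, 23), (34, 25), (35, 18), (35, 23), (35, 25), (35, 34), (36, 18), (36, 25), (36, 35)} (1 duplicate(s) eliminated).

{(25, 18), (25, 23), (34, 23), (34, 25), (35, 18), (35, 23), (35, 25), (35, 34), (36, 18), (36, 25), (36, 35)}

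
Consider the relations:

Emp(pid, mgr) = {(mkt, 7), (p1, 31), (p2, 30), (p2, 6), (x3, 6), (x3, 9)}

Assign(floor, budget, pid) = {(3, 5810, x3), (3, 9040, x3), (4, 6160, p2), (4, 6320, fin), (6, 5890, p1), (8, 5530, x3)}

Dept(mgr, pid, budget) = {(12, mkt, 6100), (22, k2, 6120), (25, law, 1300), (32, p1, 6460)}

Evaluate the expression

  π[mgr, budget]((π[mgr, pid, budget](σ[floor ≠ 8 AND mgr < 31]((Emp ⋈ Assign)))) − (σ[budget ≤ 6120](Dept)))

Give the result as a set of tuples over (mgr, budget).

Emp ⋈ Assign (natural join on pid): {(p1, 31, 6, 5890), (p2, 30, 4, 6160), (p2, 6, 4, 6160), (x3, 6, 3, 5810), (x3, 6, 3, 9040), (x3, 6, 8, 5530), (x3, 9, 3, 5810), (x3, 9, 3, 9040), (x3, 9, 8, 5530)}
Selection floor ≠ 8 AND mgr < 31: {(p2, 30, 4, 6160), (p2, 6, 4, 6160), (x3, 6, 3, 5810), (x3, 6, 3, 9040), (x3, 9, 3, 5810), (x3, 9, 3, 9040)}
π_{mgr, pid, budget} gives {(30, p2, 6160), (6, p2, 6160), (6, x3, 5810), (6, x3, 9040), (9, x3, 5810), (9, x3, 9040)}.
Selection budget ≤ 6120: {(12, mkt, 6100), (22, k2, 6120), (25, law, 1300)}
Set difference of the two operands is {(30, p2, 6160), (6, p2, 6160), (6, x3, 5810), (6, x3, 9040), (9, x3, 5810), (9, x3, 9040)}.
π_{mgr, budget} gives {(30, 6160), (6, 5810), (6, 6160), (6, 9040), (9, 5810), (9, 9040)}.

{(30, 6160), (6, 5810), (6, 6160), (6, 9040), (9, 5810), (9, 9040)}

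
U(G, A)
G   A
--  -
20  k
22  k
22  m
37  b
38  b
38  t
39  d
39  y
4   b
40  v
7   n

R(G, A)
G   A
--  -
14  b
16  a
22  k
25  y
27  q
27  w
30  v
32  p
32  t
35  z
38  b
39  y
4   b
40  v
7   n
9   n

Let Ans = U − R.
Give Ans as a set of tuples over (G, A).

{(20, k), (22, m), (37, b), (38, t), (39, d)}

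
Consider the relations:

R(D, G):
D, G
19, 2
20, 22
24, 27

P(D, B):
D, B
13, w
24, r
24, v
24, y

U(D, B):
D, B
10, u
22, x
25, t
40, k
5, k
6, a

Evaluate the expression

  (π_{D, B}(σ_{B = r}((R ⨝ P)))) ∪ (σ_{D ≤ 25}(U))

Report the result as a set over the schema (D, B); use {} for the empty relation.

{(10, u), (22, x), (24, r), (25, t), (5, k), (6, a)}

Joining R and P on D yields {(24, 27, r), (24, 27, v), (24, 27, y)}.
Apply σ_{B = r}; surviving tuples: {(24, 27, r)}
π_{D, B} gives {(24, r)}.
Apply σ_{D ≤ 25}; surviving tuples: {(10, u), (22, x), (25, t), (5, k), (6, a)}
Taking the union: {(10, u), (22, x), (24, r), (25, t), (5, k), (6, a)}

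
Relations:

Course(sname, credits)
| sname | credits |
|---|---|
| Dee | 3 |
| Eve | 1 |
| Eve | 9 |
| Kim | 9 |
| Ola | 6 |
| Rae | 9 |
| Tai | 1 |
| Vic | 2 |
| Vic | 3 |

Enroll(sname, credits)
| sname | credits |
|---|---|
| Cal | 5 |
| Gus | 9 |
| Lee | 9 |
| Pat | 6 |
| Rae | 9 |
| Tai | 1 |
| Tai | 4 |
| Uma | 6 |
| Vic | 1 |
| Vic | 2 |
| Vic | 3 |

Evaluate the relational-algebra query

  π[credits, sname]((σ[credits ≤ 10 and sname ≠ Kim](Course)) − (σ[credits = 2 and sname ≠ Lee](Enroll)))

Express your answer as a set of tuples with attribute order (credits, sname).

{(1, Eve), (1, Tai), (3, Dee), (3, Vic), (6, Ola), (9, Eve), (9, Rae)}

Selection credits ≤ 10 and sname ≠ Kim: {(Dee, 3), (Eve, 1), (Eve, 9), (Ola, 6), (Rae, 9), (Tai, 1), (Vic, 2), (Vic, 3)}
Selection credits = 2 and sname ≠ Lee: {(Vic, 2)}
Difference: {(Dee, 3), (Eve, 1), (Eve, 9), (Ola, 6), (Rae, 9), (Tai, 1), (Vic, 2), (Vic, 3)} with {(Vic, 2)} → {(Dee, 3), (Eve, 1), (Eve, 9), (Ola, 6), (Rae, 9), (Tai, 1), (Vic, 3)}
Projecting to credits, sname: {(1, Eve), (1, Tai), (3, Dee), (3, Vic), (6, Ola), (9, Eve), (9, Rae)}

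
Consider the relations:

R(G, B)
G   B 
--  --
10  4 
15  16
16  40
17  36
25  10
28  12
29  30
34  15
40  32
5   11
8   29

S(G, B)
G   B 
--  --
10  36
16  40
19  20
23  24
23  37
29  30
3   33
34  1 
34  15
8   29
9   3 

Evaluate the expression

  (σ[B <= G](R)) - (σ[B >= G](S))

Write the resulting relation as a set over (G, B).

Selection B <= G: {(10, 4), (25, 10), (28, 12), (34, 15), (40, 32)}
Selection B >= G: {(10, 36), (16, 40), (19, 20), (23, 24), (23, 37), (29, 30), (3, 33), (8, 29)}
Difference: {(10, 4), (25, 10), (28, 12), (34, 15), (40, 32)} with {(10, 36), (16, 40), (19, 20), (23, 24), (23, 37), (29, 30), (3, 33), (8, 29)} → {(10, 4), (25, 10), (28, 12), (34, 15), (40, 32)}

{(10, 4), (25, 10), (28, 12), (34, 15), (40, 32)}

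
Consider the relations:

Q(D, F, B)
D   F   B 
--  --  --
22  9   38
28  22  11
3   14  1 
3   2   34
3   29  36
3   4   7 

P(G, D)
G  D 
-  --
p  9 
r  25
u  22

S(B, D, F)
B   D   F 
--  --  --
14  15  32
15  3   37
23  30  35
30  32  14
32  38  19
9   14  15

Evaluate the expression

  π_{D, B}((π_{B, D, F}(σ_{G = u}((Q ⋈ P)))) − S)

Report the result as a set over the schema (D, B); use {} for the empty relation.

Natural join on D: {(22, 9, 38, u)}
Selection G = u: {(22, 9, 38, u)}
Keep only column(s) B, D, F: {(38, 22, 9)}
Set difference of the two operands is {(38, 22, 9)}.
Keep only column(s) D, B: {(22, 38)}

{(22, 38)}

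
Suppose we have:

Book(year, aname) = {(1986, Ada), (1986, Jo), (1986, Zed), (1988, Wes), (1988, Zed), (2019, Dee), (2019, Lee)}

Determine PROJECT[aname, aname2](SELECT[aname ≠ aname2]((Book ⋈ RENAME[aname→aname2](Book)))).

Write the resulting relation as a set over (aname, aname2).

ρ[aname→aname2]: schema becomes (year, aname2); tuples unchanged.
Book ⋈ RENAME[aname→aname2](Book) (natural join on year): {(1986, Ada, Ada), (1986, Ada, Jo), (1986, Ada, Zed), (1986, Jo, Ada), (1986, Jo, Jo), (1986, Jo, Zed), (1986, Zed, Ada), (1986, Zed, Jo), (1986, Zed, Zed), (1988, Wes, Wes), (1988, Wes, Zed), (1988, Zed, Wes), (1988, Zed, Zed), (2019, Dee, Dee), (2019, Dee, Lee), (2019, Lee, Dee), (2019, Lee, Lee)}
Selection aname ≠ aname2: {(1986, Ada, Jo), (1986, Ada, Zed), (1986, Jo, Ada), (1986, Jo, Zed), (1986, Zed, Ada), (1986, Zed, Jo), (1988, Wes, Zed), (1988, Zed, Wes), (2019, Dee, Lee), (2019, Lee, Dee)}
π[aname, aname2]: project onto (aname, aname2) → {(Ada, Jo), (Ada, Zed), (Dee, Lee), (Jo, Ada), (Jo, Zed), (Lee, Dee), (Wes, Zed), (Zed, Ada), (Zed, Jo), (Zed, Wes)}

{(Ada, Jo), (Ada, Zed), (Dee, Lee), (Jo, Ada), (Jo, Zed), (Lee, Dee), (Wes, Zed), (Zed, Ada), (Zed, Jo), (Zed, Wes)}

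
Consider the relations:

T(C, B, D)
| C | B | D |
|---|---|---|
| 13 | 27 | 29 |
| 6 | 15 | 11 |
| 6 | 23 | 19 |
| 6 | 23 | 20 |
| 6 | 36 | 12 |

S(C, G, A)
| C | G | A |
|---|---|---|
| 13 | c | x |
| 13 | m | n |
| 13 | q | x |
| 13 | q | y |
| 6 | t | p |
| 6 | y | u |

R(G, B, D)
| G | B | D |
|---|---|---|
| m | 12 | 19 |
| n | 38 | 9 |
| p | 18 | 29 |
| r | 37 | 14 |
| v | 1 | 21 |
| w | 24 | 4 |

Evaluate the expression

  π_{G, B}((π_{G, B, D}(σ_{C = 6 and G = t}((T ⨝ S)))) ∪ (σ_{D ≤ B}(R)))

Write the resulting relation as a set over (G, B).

{(n, 38), (r, 37), (t, 15), (t, 23), (t, 36), (w, 24)}

Joining T and S on C yields {(13, 27, 29, c, x), (13, 27, 29, m, n), (13, 27, 29, q, x), (13, 27, 29, q, y), (6, 15, 11, t, p), (6, 15, 11, y, u), (6, 23, 19, t, p), (6, 23, 19, y, u), (6, 23, 20, t, p), (6, 23, 20, y, u), (6, 36, 12, t, p), (6, 36, 12, y, u)}.
σ[C = 6 and G = t]: keep tuples satisfying C = 6 and G = t → {(6, 15, 11, t, p), (6, 23, 19, t, p), (6, 23, 20, t, p), (6, 36, 12, t, p)}
Keep only column(s) G, B, D: {(t, 15, 11), (t, 23, 19), (t, 23, 20), (t, 36, 12)}
σ[D ≤ B]: keep tuples satisfying D ≤ B → {(n, 38, 9), (r, 37, 14), (w, 24, 4)}
Taking the union: {(n, 38, 9), (r, 37, 14), (t, 15, 11), (t, 23, 19), (t, 23, 20), (t, 36, 12), (w, 24, 4)}
Keep only column(s) G, B (1 duplicate(s) eliminated): {(n, 38), (r, 37), (t, 15), (t, 23), (t, 36), (w, 24)}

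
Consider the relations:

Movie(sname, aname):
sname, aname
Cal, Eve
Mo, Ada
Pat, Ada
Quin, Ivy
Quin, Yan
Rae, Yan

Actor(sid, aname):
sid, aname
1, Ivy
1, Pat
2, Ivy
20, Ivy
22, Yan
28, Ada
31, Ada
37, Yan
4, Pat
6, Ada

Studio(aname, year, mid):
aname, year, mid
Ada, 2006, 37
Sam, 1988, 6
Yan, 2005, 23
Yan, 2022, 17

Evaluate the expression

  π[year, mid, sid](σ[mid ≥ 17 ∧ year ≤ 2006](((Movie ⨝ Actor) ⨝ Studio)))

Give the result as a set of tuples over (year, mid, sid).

{(2005, 23, 22), (2005, 23, 37), (2006, 37, 28), (2006, 37, 31), (2006, 37, 6)}

Joining Movie and Actor on aname yields {(Mo, Ada, 28), (Mo, Ada, 31), (Mo, Ada, 6), (Pat, Ada, 28), (Pat, Ada, 31), (Pat, Ada, 6), (Quin, Ivy, 1), (Quin, Ivy, 2), (Quin, Ivy, 20), (Quin, Yan, 22), (Quin, Yan, 37), (Rae, Yan, 22), (Rae, Yan, 37)}.
Joining (Movie ⨝ Actor) and Studio on aname yields {(Mo, Ada, 28, 2006, 37), (Mo, Ada, 31, 2006, 37), (Mo, Ada, 6, 2006, 37), (Pat, Ada, 28, 2006, 37), (Pat, Ada, 31, 2006, 37), (Pat, Ada, 6, 2006, 37), (Quin, Yan, 22, 2005, 23), (Quin, Yan, 22, 2022, 17), (Quin, Yan, 37, 2005, 23), (Quin, Yan, 37, 2022, 17), (Rae, Yan, 22, 2005, 23), (Rae, Yan, 22, 2022, 17), (Rae, Yan, 37, 2005, 23), (Rae, Yan, 37, 2022, 17)}.
Selection mid ≥ 17 ∧ year ≤ 2006: {(Mo, Ada, 28, 2006, 37), (Mo, Ada, 31, 2006, 37), (Mo, Ada, 6, 2006, 37), (Pat, Ada, 28, 2006, 37), (Pat, Ada, 31, 2006, 37), (Pat, Ada, 6, 2006, 37), (Quin, Yan, 22, 2005, 23), (Quin, Yan, 37, 2005, 23), (Rae, Yan, 22, 2005, 23), (Rae, Yan, 37, 2005, 23)}
Keep only column(s) year, mid, sid (5 duplicate(s) eliminated): {(2005, 23, 22), (2005, 23, 37), (2006, 37, 28), (2006, 37, 31), (2006, 37, 6)}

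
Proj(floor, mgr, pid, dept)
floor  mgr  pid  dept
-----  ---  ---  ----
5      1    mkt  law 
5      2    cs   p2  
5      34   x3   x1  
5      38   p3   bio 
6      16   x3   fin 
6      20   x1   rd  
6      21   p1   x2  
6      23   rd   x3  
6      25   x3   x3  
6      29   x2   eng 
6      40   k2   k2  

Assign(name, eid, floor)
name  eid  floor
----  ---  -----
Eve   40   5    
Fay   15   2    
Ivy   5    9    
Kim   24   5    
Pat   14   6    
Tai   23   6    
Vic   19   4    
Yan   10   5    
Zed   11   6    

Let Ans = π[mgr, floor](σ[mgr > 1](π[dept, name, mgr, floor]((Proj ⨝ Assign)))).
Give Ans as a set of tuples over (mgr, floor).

{(16, 6), (2, 5), (20, 6), (21, 6), (23, 6), (25, 6), (29, 6), (34, 5), (38, 5), (40, 6)}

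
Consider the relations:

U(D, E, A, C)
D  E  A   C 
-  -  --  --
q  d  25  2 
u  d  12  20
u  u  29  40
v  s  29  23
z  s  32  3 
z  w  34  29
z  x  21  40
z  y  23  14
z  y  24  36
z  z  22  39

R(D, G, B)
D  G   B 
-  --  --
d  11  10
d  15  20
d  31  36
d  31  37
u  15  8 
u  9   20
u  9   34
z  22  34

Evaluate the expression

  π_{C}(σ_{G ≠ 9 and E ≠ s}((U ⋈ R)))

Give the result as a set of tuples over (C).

{14, 20, 29, 36, 39, 40}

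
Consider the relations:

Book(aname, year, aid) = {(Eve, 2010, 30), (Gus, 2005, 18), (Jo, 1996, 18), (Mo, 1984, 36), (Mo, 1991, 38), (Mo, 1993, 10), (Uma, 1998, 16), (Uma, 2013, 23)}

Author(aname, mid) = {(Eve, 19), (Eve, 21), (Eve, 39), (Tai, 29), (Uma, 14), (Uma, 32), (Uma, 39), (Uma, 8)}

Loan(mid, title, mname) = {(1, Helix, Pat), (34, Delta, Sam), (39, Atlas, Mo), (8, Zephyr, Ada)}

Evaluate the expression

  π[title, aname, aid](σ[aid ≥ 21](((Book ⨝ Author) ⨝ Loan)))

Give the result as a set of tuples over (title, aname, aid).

{(Atlas, Eve, 30), (Atlas, Uma, 23), (Zephyr, Uma, 23)}

Joining Book and Author on aname yields {(Eve, 2010, 30, 19), (Eve, 2010, 30, 21), (Eve, 2010, 30, 39), (Uma, 1998, 16, 14), (Uma, 1998, 16, 32), (Uma, 1998, 16, 39), (Uma, 1998, 16, 8), (Uma, 2013, 23, 14), (Uma, 2013, 23, 32), (Uma, 2013, 23, 39), (Uma, 2013, 23, 8)}.
Joining (Book ⨝ Author) and Loan on mid yields {(Eve, 2010, 30, 39, Atlas, Mo), (Uma, 1998, 16, 39, Atlas, Mo), (Uma, 1998, 16, 8, Zephyr, Ada), (Uma, 2013, 23, 39, Atlas, Mo), (Uma, 2013, 23, 8, Zephyr, Ada)}.
Apply σ_{aid ≥ 21}; surviving tuples: {(Eve, 2010, 30, 39, Atlas, Mo), (Uma, 2013, 23, 39, Atlas, Mo), (Uma, 2013, 23, 8, Zephyr, Ada)}
π[title, aname, aid]: project onto (title, aname, aid) → {(Atlas, Eve, 30), (Atlas, Uma, 23), (Zephyr, Uma, 23)}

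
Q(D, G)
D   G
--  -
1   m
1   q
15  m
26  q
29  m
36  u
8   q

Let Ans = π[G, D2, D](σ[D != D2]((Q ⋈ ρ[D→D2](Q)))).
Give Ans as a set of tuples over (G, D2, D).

{(m, 1, 15), (m, 1, 29), (m, 15, 1), (m, 15, 29), (m, 29, 1), (m, 29, 15), (q, 1, 26), (q, 1, 8), (q, 26, 1), (q, 26, 8), (q, 8, 1), (q, 8, 26)}

ρ[D→D2]: schema becomes (D2, G); tuples unchanged.
Joining Q and ρ[D→D2](Q) on G yields {(1, m, 1), (1, m, 15), (1, m, 29), (1, q, 1), (1, q, 26), (1, q, 8), (15, m, 1), (15, m, 15), (15, m, 29), (26, q, 1), (26, q, 26), (26, q, 8), (29, m, 1), (29, m, 15), (29, m, 29), (36, u, 36), (8, q, 1), (8, q, 26), (8, q, 8)}.
Apply σ_{D != D2}; surviving tuples: {(1, m, 15), (1, m, 29), (1, q, 26), (1, q, 8), (15, m, 1), (15, m, 29), (26, q, 1), (26, q, 8), (29, m, 1), (29, m, 15), (8, q, 1), (8, q, 26)}
π_{G, D2, D} gives {(m, 1, 15), (m, 1, 29), (m, 15, 1), (m, 15, 29), (m, 29, 1), (m, 29, 15), (q, 1, 26), (q, 1, 8), (q, 26, 1), (q, 26, 8), (q, 8, 1), (q, 8, 26)}.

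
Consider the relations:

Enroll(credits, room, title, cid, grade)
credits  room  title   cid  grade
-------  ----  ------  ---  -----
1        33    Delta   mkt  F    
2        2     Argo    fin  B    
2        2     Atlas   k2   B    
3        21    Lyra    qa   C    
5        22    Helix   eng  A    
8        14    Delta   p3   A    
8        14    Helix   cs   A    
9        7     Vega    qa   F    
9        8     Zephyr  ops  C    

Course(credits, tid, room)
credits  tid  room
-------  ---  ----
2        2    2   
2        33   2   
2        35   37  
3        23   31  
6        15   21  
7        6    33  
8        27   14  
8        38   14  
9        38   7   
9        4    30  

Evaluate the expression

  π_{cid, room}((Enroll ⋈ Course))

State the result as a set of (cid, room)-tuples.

{(cs, 14), (fin, 2), (k2, 2), (p3, 14), (qa, 7)}

Joining Enroll and Course on credits, room yields {(2, 2, Argo, fin, B, 2), (2, 2, Argo, fin, B, 33), (2, 2, Atlas, k2, B, 2), (2, 2, Atlas, k2, B, 33), (8, 14, Delta, p3, A, 27), (8, 14, Delta, p3, A, 38), (8, 14, Helix, cs, A, 27), (8, 14, Helix, cs, A, 38), (9, 7, Vega, qa, F, 38)}.
π_{cid, room} gives {(cs, 14), (fin, 2), (k2, 2), (p3, 14), (qa, 7)} (4 duplicate(s) eliminated).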